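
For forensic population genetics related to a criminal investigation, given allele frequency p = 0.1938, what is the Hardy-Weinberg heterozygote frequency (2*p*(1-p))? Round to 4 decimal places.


Hardy-Weinberg heterozygote frequency:
q = 1 - p = 1 - 0.1938 = 0.8062
2pq = 2 * 0.1938 * 0.8062 = 0.3125

0.3125


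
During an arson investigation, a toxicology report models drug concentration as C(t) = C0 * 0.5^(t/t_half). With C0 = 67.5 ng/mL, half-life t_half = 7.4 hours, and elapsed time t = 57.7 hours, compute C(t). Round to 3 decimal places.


Drug concentration decay:
Number of half-lives = t / t_half = 57.7 / 7.4 = 7.797297
Decay factor = 0.5^7.797297 = 0.00449552
C(t) = 67.5 * 0.00449552 = 0.303 ng/mL

0.303


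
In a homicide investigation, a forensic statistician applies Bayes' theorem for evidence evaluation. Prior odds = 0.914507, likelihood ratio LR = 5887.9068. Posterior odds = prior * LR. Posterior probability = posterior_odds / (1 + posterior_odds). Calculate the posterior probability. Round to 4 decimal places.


Bayesian evidence evaluation:
Posterior odds = prior_odds * LR = 0.914507 * 5887.9068 = 5384.532
Posterior probability = posterior_odds / (1 + posterior_odds)
= 5384.532 / (1 + 5384.532)
= 5384.532 / 5385.532
= 0.9998

0.9998


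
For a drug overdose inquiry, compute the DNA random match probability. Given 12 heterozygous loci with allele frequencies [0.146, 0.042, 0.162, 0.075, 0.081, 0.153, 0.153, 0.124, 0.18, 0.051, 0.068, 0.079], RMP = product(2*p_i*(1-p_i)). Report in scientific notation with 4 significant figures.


Computing RMP for 12 loci:
Locus 1: 2 * 0.146 * 0.854 = 0.249368
Locus 2: 2 * 0.042 * 0.958 = 0.080472
Locus 3: 2 * 0.162 * 0.838 = 0.271512
Locus 4: 2 * 0.075 * 0.925 = 0.13875
Locus 5: 2 * 0.081 * 0.919 = 0.148878
Locus 6: 2 * 0.153 * 0.847 = 0.259182
Locus 7: 2 * 0.153 * 0.847 = 0.259182
Locus 8: 2 * 0.124 * 0.876 = 0.217248
Locus 9: 2 * 0.18 * 0.82 = 0.2952
Locus 10: 2 * 0.051 * 0.949 = 0.096798
Locus 11: 2 * 0.068 * 0.932 = 0.126752
Locus 12: 2 * 0.079 * 0.921 = 0.145518
RMP = 8.657e-10

8.657e-10


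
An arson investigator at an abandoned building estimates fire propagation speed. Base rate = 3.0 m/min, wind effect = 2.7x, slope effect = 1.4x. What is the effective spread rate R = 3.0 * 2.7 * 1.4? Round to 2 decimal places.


Fire spread rate calculation:
R = R0 * wind_factor * slope_factor
= 3.0 * 2.7 * 1.4
= 8.1 * 1.4
= 11.34 m/min

11.34


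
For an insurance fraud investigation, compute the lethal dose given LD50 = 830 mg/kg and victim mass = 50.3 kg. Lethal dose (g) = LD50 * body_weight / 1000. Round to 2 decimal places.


Lethal dose calculation:
Lethal dose = LD50 * body_weight / 1000
= 830 * 50.3 / 1000
= 41749 / 1000
= 41.75 g

41.75


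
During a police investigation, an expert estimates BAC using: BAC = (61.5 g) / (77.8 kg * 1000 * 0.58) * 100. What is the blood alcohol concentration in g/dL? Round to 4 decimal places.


Applying the Widmark formula:
BAC = (dose_g / (body_wt * 1000 * r)) * 100
Denominator = 77.8 * 1000 * 0.58 = 45124
BAC = (61.5 / 45124) * 100
BAC = 0.1363 g/dL

0.1363


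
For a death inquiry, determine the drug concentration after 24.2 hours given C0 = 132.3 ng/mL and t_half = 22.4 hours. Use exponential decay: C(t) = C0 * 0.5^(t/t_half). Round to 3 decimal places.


Drug concentration decay:
Number of half-lives = t / t_half = 24.2 / 22.4 = 1.080357
Decay factor = 0.5^1.080357 = 0.47291179
C(t) = 132.3 * 0.47291179 = 62.566 ng/mL

62.566


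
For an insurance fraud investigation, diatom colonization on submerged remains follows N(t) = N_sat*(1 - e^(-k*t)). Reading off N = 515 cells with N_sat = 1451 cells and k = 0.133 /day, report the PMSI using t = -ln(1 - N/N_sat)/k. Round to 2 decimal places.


PMSI from diatom colonization curve:
N / N_sat = 515 / 1451 = 0.354928
1 - N/N_sat = 0.645072
ln(1 - N/N_sat) = -0.438393
t = -ln(1 - N/N_sat) / k = -(-0.438393) / 0.133 = 3.30 days

3.30


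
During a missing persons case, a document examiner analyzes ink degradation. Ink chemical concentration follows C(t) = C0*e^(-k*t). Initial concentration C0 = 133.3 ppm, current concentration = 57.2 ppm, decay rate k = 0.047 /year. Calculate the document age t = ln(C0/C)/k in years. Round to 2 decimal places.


Document age estimation:
C0/C = 133.3 / 57.2 = 2.33042
ln(C0/C) = 0.846049
t = 0.846049 / 0.047 = 18.00 years

18.00


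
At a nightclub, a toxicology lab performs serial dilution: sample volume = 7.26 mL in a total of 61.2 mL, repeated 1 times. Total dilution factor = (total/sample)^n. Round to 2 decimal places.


Dilution factor calculation:
Single dilution = V_total / V_sample = 61.2 / 7.26 ≈ 8.429752
Number of dilutions = 1
Total DF = (61.2 / 7.26)^1 (full precision, rounded at the end) = 8.43

8.43


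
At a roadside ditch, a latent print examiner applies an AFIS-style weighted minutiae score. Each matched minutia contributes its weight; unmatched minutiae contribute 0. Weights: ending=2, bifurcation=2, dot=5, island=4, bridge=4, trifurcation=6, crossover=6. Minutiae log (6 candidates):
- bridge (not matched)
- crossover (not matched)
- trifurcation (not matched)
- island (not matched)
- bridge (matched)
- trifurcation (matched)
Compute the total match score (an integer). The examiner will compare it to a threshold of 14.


Weighted minutiae match score:
  bridge: not matched, +0
  crossover: not matched, +0
  trifurcation: not matched, +0
  island: not matched, +0
  bridge: matched, +4 (running total 4)
  trifurcation: matched, +6 (running total 10)
Total score = 10
Threshold = 14; verdict = inconclusive

10


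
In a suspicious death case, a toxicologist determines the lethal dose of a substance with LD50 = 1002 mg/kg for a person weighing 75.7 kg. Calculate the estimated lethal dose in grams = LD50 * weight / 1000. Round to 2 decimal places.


Lethal dose calculation:
Lethal dose = LD50 * body_weight / 1000
= 1002 * 75.7 / 1000
= 75851.4 / 1000
= 75.85 g

75.85


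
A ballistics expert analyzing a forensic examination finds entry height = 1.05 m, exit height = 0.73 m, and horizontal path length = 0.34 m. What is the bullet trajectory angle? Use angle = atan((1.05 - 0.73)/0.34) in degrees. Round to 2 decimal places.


Bullet trajectory angle:
Height difference = 1.05 - 0.73 = 0.32 m
angle = atan(0.32 / 0.34)
angle = atan(0.941176)
angle = 43.26 degrees

43.26


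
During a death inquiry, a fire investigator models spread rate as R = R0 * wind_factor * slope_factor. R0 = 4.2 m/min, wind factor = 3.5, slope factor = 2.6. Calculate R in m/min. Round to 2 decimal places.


Fire spread rate calculation:
R = R0 * wind_factor * slope_factor
= 4.2 * 3.5 * 2.6
= 14.7 * 2.6
= 38.22 m/min

38.22


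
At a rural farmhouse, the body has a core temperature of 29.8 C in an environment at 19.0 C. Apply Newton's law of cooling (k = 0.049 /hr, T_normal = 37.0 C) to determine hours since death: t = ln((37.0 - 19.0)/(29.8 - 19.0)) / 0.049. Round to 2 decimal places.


Using Newton's law of cooling:
t = ln((T_normal - T_ambient) / (T_body - T_ambient)) / k
T_normal - T_ambient = 18.0
T_body - T_ambient = 10.8
Ratio = 1.666667
ln(ratio) = 0.510826
t = 0.510826 / 0.049 = 10.43 hours

10.43


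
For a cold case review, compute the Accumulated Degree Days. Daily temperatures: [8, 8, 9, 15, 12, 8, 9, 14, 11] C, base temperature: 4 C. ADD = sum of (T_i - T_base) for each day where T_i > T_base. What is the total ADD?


Computing ADD day by day:
Day 1: max(0, 8 - 4) = 4
Day 2: max(0, 8 - 4) = 4
Day 3: max(0, 9 - 4) = 5
Day 4: max(0, 15 - 4) = 11
Day 5: max(0, 12 - 4) = 8
Day 6: max(0, 8 - 4) = 4
Day 7: max(0, 9 - 4) = 5
Day 8: max(0, 14 - 4) = 10
Day 9: max(0, 11 - 4) = 7
Total ADD = 58

58


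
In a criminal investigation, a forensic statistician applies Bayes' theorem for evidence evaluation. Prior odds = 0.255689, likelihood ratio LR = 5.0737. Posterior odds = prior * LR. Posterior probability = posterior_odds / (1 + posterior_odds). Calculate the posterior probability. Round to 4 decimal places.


Bayesian evidence evaluation:
Posterior odds = prior_odds * LR = 0.255689 * 5.0737 = 1.297289
Posterior probability = posterior_odds / (1 + posterior_odds)
= 1.297289 / (1 + 1.297289)
= 1.297289 / 2.297289
= 0.5647

0.5647


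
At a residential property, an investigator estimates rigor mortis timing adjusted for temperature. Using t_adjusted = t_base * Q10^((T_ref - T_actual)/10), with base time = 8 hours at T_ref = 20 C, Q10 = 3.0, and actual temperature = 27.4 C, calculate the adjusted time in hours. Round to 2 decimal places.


Rigor mortis time adjustment:
Exponent = (T_ref - T_actual) / 10 = (20 - 27.4) / 10 = -0.74
Q10 factor = 3.0^-0.74 = 0.44354
t_adjusted = 8 * 0.44354 = 3.55 hours

3.55


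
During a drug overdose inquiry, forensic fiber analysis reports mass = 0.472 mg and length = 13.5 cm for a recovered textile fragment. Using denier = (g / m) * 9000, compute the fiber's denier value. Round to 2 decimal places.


Denier calculation:
Mass in grams = 0.472 mg / 1000 = 0.000472 g
Length in meters = 13.5 cm / 100 = 0.135 m
Linear density = mass / length = 0.000472 / 0.135 = 0.0034963 g/m
Denier = (g/m) * 9000 = 0.0034963 * 9000 = 31.47

31.47


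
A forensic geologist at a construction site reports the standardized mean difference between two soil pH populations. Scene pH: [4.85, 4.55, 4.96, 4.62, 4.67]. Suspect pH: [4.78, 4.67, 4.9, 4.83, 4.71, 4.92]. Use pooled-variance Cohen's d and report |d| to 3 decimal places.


Pooled-variance Cohen's d for soil pH comparison:
Scene mean = 23.65 / 5 = 4.73
Suspect mean = 28.81 / 6 = 4.801667
Scene sample variance s_s^2 = 0.02885
Suspect sample variance s_c^2 = 0.010137
Pooled variance = ((n_s-1)*s_s^2 + (n_c-1)*s_c^2) / (n_s + n_c - 2) = 0.018454
Pooled SD = sqrt(0.018454) = 0.135846
Mean difference = -0.071667
|d| = |-0.071667| / 0.135846 = 0.528

0.528


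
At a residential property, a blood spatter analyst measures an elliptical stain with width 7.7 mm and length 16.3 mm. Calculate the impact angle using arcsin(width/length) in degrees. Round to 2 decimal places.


Blood spatter impact angle calculation:
width / length = 7.7 / 16.3 = 0.472393
angle = arcsin(0.472393)
angle = 28.19 degrees

28.19


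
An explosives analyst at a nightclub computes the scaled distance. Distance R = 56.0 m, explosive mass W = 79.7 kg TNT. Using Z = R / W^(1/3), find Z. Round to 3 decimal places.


Scaled distance calculation:
W^(1/3) = 79.7^(1/3) = 4.303477
Z = R / W^(1/3) = 56.0 / 4.303477
Z = 13.013 m/kg^(1/3)

13.013


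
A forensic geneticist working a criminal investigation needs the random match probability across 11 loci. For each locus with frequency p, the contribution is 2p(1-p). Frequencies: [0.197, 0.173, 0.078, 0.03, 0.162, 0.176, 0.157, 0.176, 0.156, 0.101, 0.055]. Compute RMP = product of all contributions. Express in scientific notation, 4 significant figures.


Computing RMP for 11 loci:
Locus 1: 2 * 0.197 * 0.803 = 0.316382
Locus 2: 2 * 0.173 * 0.827 = 0.286142
Locus 3: 2 * 0.078 * 0.922 = 0.143832
Locus 4: 2 * 0.03 * 0.97 = 0.0582
Locus 5: 2 * 0.162 * 0.838 = 0.271512
Locus 6: 2 * 0.176 * 0.824 = 0.290048
Locus 7: 2 * 0.157 * 0.843 = 0.264702
Locus 8: 2 * 0.176 * 0.824 = 0.290048
Locus 9: 2 * 0.156 * 0.844 = 0.263328
Locus 10: 2 * 0.101 * 0.899 = 0.181598
Locus 11: 2 * 0.055 * 0.945 = 0.10395
RMP = 2.278e-08

2.278e-08


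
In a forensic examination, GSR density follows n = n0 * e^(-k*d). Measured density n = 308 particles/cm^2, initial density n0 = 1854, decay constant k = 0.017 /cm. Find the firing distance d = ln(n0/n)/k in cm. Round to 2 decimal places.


GSR distance calculation:
n0/n = 1854 / 308 = 6.019481
ln(n0/n) = 1.795001
d = 1.795001 / 0.017 = 105.59 cm

105.59


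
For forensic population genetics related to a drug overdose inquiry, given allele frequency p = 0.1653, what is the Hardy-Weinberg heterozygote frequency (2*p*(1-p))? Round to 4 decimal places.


Hardy-Weinberg heterozygote frequency:
q = 1 - p = 1 - 0.1653 = 0.8347
2pq = 2 * 0.1653 * 0.8347 = 0.2760

0.2760


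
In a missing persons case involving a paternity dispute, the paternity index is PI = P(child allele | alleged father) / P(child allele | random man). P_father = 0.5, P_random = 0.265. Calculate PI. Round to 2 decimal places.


Paternity Index calculation:
PI = P(allele|father) / P(allele|random)
PI = 0.5 / 0.265
PI = 1.89

1.89


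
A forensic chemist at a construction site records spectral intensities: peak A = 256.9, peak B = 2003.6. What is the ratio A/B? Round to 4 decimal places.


Spectral peak ratio:
Peak A = 256.9 counts
Peak B = 2003.6 counts
Ratio = 256.9 / 2003.6 = 0.1282

0.1282


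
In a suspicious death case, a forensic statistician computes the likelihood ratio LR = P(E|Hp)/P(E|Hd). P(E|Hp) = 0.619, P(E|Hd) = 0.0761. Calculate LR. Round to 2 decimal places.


Likelihood ratio calculation:
LR = P(E|Hp) / P(E|Hd)
LR = 0.619 / 0.0761
LR = 8.13

8.13


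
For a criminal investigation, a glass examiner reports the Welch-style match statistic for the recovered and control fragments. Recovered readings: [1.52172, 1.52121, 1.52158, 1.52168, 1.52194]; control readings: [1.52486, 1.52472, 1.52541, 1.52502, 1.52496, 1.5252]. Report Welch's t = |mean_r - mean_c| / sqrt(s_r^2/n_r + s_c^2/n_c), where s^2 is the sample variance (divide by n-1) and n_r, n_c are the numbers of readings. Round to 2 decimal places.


Welch's t-criterion for glass RI comparison:
Recovered mean = sum / n_r = 7.60813 / 5 = 1.521626
Control mean = sum / n_c = 9.15017 / 6 = 1.5250283
Recovered sample variance s_r^2 = 7.138e-08
Control sample variance s_c^2 = 6.06567e-08
Welch SE (unpooled) = sqrt(s_r^2/n_r + s_c^2/n_c) = sqrt(1.4276e-08 + 1.01094e-08) = sqrt(2.43854e-08) = 0.000156158
|mean_r - mean_c| = 0.00340233
t = 0.00340233 / 0.000156158 = 21.79

21.79


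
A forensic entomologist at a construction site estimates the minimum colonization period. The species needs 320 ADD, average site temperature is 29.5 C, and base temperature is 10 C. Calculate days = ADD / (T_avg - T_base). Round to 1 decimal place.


Insect development time:
Effective temperature = avg_temp - T_base = 29.5 - 10 = 19.5 C
Days = ADD / effective_temp = 320 / 19.5 = 16.4 days

16.4


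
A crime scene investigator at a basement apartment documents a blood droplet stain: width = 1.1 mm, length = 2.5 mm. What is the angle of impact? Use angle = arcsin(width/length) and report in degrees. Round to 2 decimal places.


Blood spatter impact angle calculation:
width / length = 1.1 / 2.5 = 0.44
angle = arcsin(0.44)
angle = 26.10 degrees

26.10


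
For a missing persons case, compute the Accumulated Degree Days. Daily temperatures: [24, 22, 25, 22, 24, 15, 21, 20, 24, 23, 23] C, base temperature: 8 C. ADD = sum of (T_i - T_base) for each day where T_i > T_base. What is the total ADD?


Computing ADD day by day:
Day 1: max(0, 24 - 8) = 16
Day 2: max(0, 22 - 8) = 14
Day 3: max(0, 25 - 8) = 17
Day 4: max(0, 22 - 8) = 14
Day 5: max(0, 24 - 8) = 16
Day 6: max(0, 15 - 8) = 7
Day 7: max(0, 21 - 8) = 13
Day 8: max(0, 20 - 8) = 12
Day 9: max(0, 24 - 8) = 16
Day 10: max(0, 23 - 8) = 15
Day 11: max(0, 23 - 8) = 15
Total ADD = 155

155


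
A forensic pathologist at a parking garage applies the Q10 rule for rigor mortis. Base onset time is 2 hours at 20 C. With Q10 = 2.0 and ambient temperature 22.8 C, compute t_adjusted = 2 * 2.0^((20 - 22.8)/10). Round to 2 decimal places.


Rigor mortis time adjustment:
Exponent = (T_ref - T_actual) / 10 = (20 - 22.8) / 10 = -0.28
Q10 factor = 2.0^-0.28 = 0.82359
t_adjusted = 2 * 0.82359 = 1.65 hours

1.65


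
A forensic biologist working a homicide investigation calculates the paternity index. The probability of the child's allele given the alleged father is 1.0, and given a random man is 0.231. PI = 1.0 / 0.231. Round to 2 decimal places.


Paternity Index calculation:
PI = P(allele|father) / P(allele|random)
PI = 1.0 / 0.231
PI = 4.33

4.33


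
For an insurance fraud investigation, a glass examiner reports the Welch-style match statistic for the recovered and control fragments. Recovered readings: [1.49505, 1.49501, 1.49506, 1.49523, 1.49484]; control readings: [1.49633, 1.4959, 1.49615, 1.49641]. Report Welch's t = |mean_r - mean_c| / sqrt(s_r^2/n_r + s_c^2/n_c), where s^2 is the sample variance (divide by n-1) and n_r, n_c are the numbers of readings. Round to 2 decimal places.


Welch's t-criterion for glass RI comparison:
Recovered mean = sum / n_r = 7.47519 / 5 = 1.495038
Control mean = sum / n_c = 5.98479 / 4 = 1.4961975
Recovered sample variance s_r^2 = 1.937e-08
Control sample variance s_c^2 = 5.11583e-08
Welch SE (unpooled) = sqrt(s_r^2/n_r + s_c^2/n_c) = sqrt(3.874e-09 + 1.27896e-08) = sqrt(1.66636e-08) = 0.000129088
|mean_r - mean_c| = 0.0011595
t = 0.0011595 / 0.000129088 = 8.98

8.98


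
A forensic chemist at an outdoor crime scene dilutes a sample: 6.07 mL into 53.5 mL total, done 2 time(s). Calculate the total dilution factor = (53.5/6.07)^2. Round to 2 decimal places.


Dilution factor calculation:
Single dilution = V_total / V_sample = 53.5 / 6.07 ≈ 8.813839
Number of dilutions = 2
Total DF = (53.5 / 6.07)^2 (full precision, rounded at the end) = 77.68

77.68


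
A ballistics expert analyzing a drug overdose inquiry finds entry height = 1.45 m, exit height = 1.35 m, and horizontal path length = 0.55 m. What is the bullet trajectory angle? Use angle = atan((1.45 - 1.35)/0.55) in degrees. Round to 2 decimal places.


Bullet trajectory angle:
Height difference = 1.45 - 1.35 = 0.1 m
angle = atan(0.1 / 0.55)
angle = atan(0.181818)
angle = 10.30 degrees

10.30


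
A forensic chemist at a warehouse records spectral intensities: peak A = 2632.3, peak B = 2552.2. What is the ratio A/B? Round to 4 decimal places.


Spectral peak ratio:
Peak A = 2632.3 counts
Peak B = 2552.2 counts
Ratio = 2632.3 / 2552.2 = 1.0314

1.0314


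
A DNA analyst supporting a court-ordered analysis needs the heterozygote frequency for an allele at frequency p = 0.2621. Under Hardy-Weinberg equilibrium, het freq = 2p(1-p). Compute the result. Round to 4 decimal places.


Hardy-Weinberg heterozygote frequency:
q = 1 - p = 1 - 0.2621 = 0.7379
2pq = 2 * 0.2621 * 0.7379 = 0.3868

0.3868


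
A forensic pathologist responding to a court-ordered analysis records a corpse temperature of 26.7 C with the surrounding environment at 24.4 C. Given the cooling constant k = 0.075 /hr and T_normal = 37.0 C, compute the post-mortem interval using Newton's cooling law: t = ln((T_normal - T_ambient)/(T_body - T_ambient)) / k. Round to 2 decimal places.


Using Newton's law of cooling:
t = ln((T_normal - T_ambient) / (T_body - T_ambient)) / k
T_normal - T_ambient = 12.6
T_body - T_ambient = 2.3
Ratio = 5.478261
ln(ratio) = 1.700788
t = 1.700788 / 0.075 = 22.68 hours

22.68


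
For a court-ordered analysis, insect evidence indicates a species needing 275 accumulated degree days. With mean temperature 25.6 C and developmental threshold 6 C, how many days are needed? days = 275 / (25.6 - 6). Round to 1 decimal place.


Insect development time:
Effective temperature = avg_temp - T_base = 25.6 - 6 = 19.6 C
Days = ADD / effective_temp = 275 / 19.6 = 14.0 days

14.0


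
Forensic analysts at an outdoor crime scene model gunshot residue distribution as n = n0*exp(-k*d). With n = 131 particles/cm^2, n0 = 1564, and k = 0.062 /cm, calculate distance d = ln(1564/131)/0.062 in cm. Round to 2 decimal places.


GSR distance calculation:
n0/n = 1564 / 131 = 11.938931
ln(n0/n) = 2.479805
d = 2.479805 / 0.062 = 40.00 cm

40.00


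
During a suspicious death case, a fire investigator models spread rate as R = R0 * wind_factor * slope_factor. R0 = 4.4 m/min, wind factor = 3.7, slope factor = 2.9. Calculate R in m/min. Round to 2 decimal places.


Fire spread rate calculation:
R = R0 * wind_factor * slope_factor
= 4.4 * 3.7 * 2.9
= 16.28 * 2.9
= 47.21 m/min

47.21


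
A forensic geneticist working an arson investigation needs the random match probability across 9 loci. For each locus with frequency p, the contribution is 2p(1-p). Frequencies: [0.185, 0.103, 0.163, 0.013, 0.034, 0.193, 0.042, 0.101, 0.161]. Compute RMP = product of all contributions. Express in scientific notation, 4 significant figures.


Computing RMP for 9 loci:
Locus 1: 2 * 0.185 * 0.815 = 0.30155
Locus 2: 2 * 0.103 * 0.897 = 0.184782
Locus 3: 2 * 0.163 * 0.837 = 0.272862
Locus 4: 2 * 0.013 * 0.987 = 0.025662
Locus 5: 2 * 0.034 * 0.966 = 0.065688
Locus 6: 2 * 0.193 * 0.807 = 0.311502
Locus 7: 2 * 0.042 * 0.958 = 0.080472
Locus 8: 2 * 0.101 * 0.899 = 0.181598
Locus 9: 2 * 0.161 * 0.839 = 0.270158
RMP = 3.152e-08

3.152e-08


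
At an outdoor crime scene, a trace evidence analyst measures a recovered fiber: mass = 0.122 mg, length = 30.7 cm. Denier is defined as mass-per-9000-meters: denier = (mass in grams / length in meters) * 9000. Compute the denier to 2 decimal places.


Denier calculation:
Mass in grams = 0.122 mg / 1000 = 0.000122 g
Length in meters = 30.7 cm / 100 = 0.307 m
Linear density = mass / length = 0.000122 / 0.307 = 0.00039739 g/m
Denier = (g/m) * 9000 = 0.00039739 * 9000 = 3.58

3.58


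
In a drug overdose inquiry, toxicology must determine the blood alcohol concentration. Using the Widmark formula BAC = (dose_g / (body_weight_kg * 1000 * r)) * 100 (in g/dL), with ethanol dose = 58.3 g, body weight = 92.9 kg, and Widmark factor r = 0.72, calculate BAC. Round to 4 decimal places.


Applying the Widmark formula:
BAC = (dose_g / (body_wt * 1000 * r)) * 100
Denominator = 92.9 * 1000 * 0.72 = 66888
BAC = (58.3 / 66888) * 100
BAC = 0.0872 g/dL

0.0872


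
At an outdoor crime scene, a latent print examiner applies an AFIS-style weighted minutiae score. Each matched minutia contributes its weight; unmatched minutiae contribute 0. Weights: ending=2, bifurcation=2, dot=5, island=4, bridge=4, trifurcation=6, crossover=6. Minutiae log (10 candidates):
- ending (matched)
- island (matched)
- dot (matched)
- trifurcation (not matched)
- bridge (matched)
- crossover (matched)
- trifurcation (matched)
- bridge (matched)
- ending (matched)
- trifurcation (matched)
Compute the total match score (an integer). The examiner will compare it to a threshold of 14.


Weighted minutiae match score:
  ending: matched, +2 (running total 2)
  island: matched, +4 (running total 6)
  dot: matched, +5 (running total 11)
  trifurcation: not matched, +0
  bridge: matched, +4 (running total 15)
  crossover: matched, +6 (running total 21)
  trifurcation: matched, +6 (running total 27)
  bridge: matched, +4 (running total 31)
  ending: matched, +2 (running total 33)
  trifurcation: matched, +6 (running total 39)
Total score = 39
Threshold = 14; verdict = identification

39


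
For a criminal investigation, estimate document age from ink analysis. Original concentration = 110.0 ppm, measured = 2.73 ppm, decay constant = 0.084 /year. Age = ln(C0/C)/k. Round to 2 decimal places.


Document age estimation:
C0/C = 110.0 / 2.73 = 40.29304
ln(C0/C) = 3.696179
t = 3.696179 / 0.084 = 44.00 years

44.00


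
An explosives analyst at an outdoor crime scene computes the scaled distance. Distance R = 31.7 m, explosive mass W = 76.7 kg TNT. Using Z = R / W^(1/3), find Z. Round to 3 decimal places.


Scaled distance calculation:
W^(1/3) = 76.7^(1/3) = 4.248789
Z = R / W^(1/3) = 31.7 / 4.248789
Z = 7.461 m/kg^(1/3)

7.461


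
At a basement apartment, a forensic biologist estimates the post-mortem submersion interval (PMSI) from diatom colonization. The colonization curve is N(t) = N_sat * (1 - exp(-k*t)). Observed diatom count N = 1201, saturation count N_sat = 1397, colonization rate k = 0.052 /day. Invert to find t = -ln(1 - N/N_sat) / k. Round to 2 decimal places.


PMSI from diatom colonization curve:
N / N_sat = 1201 / 1397 = 0.859699
1 - N/N_sat = 0.140301
ln(1 - N/N_sat) = -1.963965
t = -ln(1 - N/N_sat) / k = -(-1.963965) / 0.052 = 37.77 days

37.77


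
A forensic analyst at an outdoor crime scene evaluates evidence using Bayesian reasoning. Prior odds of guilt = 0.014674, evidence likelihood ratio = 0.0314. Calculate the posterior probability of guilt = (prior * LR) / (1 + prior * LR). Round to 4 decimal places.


Bayesian evidence evaluation:
Posterior odds = prior_odds * LR = 0.014674 * 0.0314 = 0.0004607636
Posterior probability = posterior_odds / (1 + posterior_odds)
= 0.0004607636 / (1 + 0.0004607636)
= 0.0004607636 / 1.0004607636
= 0.0005

0.0005


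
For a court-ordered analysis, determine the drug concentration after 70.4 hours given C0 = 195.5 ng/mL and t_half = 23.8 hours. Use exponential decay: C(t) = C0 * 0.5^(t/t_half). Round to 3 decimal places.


Drug concentration decay:
Number of half-lives = t / t_half = 70.4 / 23.8 = 2.957983
Decay factor = 0.5^2.957983 = 0.12869403
C(t) = 195.5 * 0.12869403 = 25.160 ng/mL

25.160


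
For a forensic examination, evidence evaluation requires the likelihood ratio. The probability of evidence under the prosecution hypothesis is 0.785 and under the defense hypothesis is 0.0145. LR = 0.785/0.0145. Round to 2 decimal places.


Likelihood ratio calculation:
LR = P(E|Hp) / P(E|Hd)
LR = 0.785 / 0.0145
LR = 54.14

54.14


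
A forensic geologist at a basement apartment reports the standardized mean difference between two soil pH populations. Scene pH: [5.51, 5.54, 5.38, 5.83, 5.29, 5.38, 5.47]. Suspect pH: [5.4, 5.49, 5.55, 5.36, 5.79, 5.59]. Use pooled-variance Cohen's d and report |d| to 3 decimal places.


Pooled-variance Cohen's d for soil pH comparison:
Scene mean = 38.4 / 7 = 5.485714
Suspect mean = 33.18 / 6 = 5.53
Scene sample variance s_s^2 = 0.030495
Suspect sample variance s_c^2 = 0.0238
Pooled variance = ((n_s-1)*s_s^2 + (n_c-1)*s_c^2) / (n_s + n_c - 2) = 0.027452
Pooled SD = sqrt(0.027452) = 0.165686
Mean difference = -0.044286
|d| = |-0.044286| / 0.165686 = 0.267

0.267


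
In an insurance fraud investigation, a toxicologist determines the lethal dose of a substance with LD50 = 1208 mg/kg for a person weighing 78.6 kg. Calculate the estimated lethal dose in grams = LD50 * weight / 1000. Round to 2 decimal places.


Lethal dose calculation:
Lethal dose = LD50 * body_weight / 1000
= 1208 * 78.6 / 1000
= 94948.8 / 1000
= 94.95 g

94.95


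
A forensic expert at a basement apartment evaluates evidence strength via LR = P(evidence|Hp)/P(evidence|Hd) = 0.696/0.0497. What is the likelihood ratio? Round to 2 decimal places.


Likelihood ratio calculation:
LR = P(E|Hp) / P(E|Hd)
LR = 0.696 / 0.0497
LR = 14.00

14.00


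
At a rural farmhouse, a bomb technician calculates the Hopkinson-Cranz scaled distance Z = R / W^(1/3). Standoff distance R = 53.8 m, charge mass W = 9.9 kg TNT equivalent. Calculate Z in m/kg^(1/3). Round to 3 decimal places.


Scaled distance calculation:
W^(1/3) = 9.9^(1/3) = 2.147229
Z = R / W^(1/3) = 53.8 / 2.147229
Z = 25.056 m/kg^(1/3)

25.056


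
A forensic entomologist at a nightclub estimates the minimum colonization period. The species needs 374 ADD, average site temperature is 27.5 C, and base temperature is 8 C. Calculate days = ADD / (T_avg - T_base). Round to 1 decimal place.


Insect development time:
Effective temperature = avg_temp - T_base = 27.5 - 8 = 19.5 C
Days = ADD / effective_temp = 374 / 19.5 = 19.2 days

19.2


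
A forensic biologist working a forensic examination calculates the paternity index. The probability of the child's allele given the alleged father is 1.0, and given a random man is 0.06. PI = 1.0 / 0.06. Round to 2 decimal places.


Paternity Index calculation:
PI = P(allele|father) / P(allele|random)
PI = 1.0 / 0.06
PI = 16.67

16.67


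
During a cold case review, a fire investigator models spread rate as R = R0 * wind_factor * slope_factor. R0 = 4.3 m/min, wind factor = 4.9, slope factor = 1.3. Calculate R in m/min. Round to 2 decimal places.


Fire spread rate calculation:
R = R0 * wind_factor * slope_factor
= 4.3 * 4.9 * 1.3
= 21.07 * 1.3
= 27.39 m/min

27.39


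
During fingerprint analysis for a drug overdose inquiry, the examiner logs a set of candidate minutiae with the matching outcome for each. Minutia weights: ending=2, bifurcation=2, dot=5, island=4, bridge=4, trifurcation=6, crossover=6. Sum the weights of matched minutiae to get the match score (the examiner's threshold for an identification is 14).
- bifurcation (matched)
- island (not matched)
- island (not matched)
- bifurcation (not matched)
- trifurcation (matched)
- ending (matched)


Weighted minutiae match score:
  bifurcation: matched, +2 (running total 2)
  island: not matched, +0
  island: not matched, +0
  bifurcation: not matched, +0
  trifurcation: matched, +6 (running total 8)
  ending: matched, +2 (running total 10)
Total score = 10
Threshold = 14; verdict = inconclusive

10


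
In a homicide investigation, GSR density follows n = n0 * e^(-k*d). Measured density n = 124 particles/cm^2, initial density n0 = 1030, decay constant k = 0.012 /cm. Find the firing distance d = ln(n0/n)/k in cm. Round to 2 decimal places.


GSR distance calculation:
n0/n = 1030 / 124 = 8.306452
ln(n0/n) = 2.117033
d = 2.117033 / 0.012 = 176.42 cm

176.42


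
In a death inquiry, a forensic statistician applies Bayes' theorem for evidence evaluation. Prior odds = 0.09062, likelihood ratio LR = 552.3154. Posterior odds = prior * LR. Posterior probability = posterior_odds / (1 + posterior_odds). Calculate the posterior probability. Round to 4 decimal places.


Bayesian evidence evaluation:
Posterior odds = prior_odds * LR = 0.09062 * 552.3154 = 50.05082
Posterior probability = posterior_odds / (1 + posterior_odds)
= 50.05082 / (1 + 50.05082)
= 50.05082 / 51.05082
= 0.9804

0.9804


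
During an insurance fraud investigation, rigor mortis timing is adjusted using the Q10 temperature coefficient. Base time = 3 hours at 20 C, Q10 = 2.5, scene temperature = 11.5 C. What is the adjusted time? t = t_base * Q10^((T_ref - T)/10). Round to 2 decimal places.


Rigor mortis time adjustment:
Exponent = (T_ref - T_actual) / 10 = (20 - 11.5) / 10 = 0.85
Q10 factor = 2.5^0.85 = 2.17896
t_adjusted = 3 * 2.17896 = 6.54 hours

6.54


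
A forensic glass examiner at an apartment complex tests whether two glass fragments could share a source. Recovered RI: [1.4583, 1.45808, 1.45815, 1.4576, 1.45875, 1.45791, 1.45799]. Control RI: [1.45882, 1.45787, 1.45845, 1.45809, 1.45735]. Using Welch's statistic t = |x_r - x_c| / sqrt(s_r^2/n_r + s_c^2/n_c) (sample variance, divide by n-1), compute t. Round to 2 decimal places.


Welch's t-criterion for glass RI comparison:
Recovered mean = sum / n_r = 10.20678 / 7 = 1.4581114
Control mean = sum / n_c = 7.29058 / 5 = 1.458116
Recovered sample variance s_r^2 = 1.27114e-07
Control sample variance s_c^2 = 3.1378e-07
Welch SE (unpooled) = sqrt(s_r^2/n_r + s_c^2/n_c) = sqrt(1.81592e-08 + 6.2756e-08) = sqrt(8.09152e-08) = 0.000284456
|mean_r - mean_c| = 4.57143e-06
t = 4.57143e-06 / 0.000284456 = 0.02

0.02


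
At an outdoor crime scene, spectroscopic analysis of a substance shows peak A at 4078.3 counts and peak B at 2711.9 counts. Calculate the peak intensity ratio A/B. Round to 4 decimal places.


Spectral peak ratio:
Peak A = 4078.3 counts
Peak B = 2711.9 counts
Ratio = 4078.3 / 2711.9 = 1.5039

1.5039


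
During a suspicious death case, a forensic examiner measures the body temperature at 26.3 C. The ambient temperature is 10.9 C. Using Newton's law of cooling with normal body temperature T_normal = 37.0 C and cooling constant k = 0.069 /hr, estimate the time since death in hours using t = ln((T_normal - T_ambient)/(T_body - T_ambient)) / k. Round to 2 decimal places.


Using Newton's law of cooling:
t = ln((T_normal - T_ambient) / (T_body - T_ambient)) / k
T_normal - T_ambient = 26.1
T_body - T_ambient = 15.4
Ratio = 1.694805
ln(ratio) = 0.527568
t = 0.527568 / 0.069 = 7.65 hours

7.65


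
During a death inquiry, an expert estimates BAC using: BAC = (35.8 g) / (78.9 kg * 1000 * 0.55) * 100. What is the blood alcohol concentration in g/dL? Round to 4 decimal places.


Applying the Widmark formula:
BAC = (dose_g / (body_wt * 1000 * r)) * 100
Denominator = 78.9 * 1000 * 0.55 = 43395
BAC = (35.8 / 43395) * 100
BAC = 0.0825 g/dL

0.0825


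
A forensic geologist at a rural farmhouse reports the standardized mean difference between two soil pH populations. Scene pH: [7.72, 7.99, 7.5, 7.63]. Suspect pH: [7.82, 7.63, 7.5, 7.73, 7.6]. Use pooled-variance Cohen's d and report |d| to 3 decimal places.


Pooled-variance Cohen's d for soil pH comparison:
Scene mean = 30.84 / 4 = 7.71
Suspect mean = 38.28 / 5 = 7.656
Scene sample variance s_s^2 = 0.043
Suspect sample variance s_c^2 = 0.01513
Pooled variance = ((n_s-1)*s_s^2 + (n_c-1)*s_c^2) / (n_s + n_c - 2) = 0.027074
Pooled SD = sqrt(0.027074) = 0.164542
Mean difference = 0.054
|d| = |0.054| / 0.164542 = 0.328

0.328


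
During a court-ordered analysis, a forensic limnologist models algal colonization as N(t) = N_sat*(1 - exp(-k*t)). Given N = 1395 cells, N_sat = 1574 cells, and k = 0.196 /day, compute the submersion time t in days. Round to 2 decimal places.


PMSI from diatom colonization curve:
N / N_sat = 1395 / 1574 = 0.886277
1 - N/N_sat = 0.113723
ln(1 - N/N_sat) = -2.17399
t = -ln(1 - N/N_sat) / k = -(-2.17399) / 0.196 = 11.09 days

11.09


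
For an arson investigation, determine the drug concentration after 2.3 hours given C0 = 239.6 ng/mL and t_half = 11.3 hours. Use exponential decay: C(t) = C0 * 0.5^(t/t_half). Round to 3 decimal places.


Drug concentration decay:
Number of half-lives = t / t_half = 2.3 / 11.3 = 0.20354
Decay factor = 0.5^0.20354 = 0.86841708
C(t) = 239.6 * 0.86841708 = 208.073 ng/mL

208.073


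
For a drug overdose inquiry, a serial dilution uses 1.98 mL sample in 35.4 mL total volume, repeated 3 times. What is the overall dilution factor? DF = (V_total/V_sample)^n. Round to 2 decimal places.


Dilution factor calculation:
Single dilution = V_total / V_sample = 35.4 / 1.98 ≈ 17.878788
Number of dilutions = 3
Total DF = (35.4 / 1.98)^3 (full precision, rounded at the end) = 5714.97

5714.97


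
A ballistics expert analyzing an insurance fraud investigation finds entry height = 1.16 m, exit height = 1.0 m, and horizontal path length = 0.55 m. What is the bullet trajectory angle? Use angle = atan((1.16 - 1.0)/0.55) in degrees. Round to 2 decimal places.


Bullet trajectory angle:
Height difference = 1.16 - 1.0 = 0.16 m
angle = atan(0.16 / 0.55)
angle = atan(0.290909)
angle = 16.22 degrees

16.22


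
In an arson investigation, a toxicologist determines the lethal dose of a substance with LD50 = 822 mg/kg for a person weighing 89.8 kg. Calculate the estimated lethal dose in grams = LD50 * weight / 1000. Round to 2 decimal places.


Lethal dose calculation:
Lethal dose = LD50 * body_weight / 1000
= 822 * 89.8 / 1000
= 73815.6 / 1000
= 73.82 g

73.82


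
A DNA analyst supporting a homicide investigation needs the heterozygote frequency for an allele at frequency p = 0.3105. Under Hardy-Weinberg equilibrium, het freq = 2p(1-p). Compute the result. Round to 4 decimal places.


Hardy-Weinberg heterozygote frequency:
q = 1 - p = 1 - 0.3105 = 0.6895
2pq = 2 * 0.3105 * 0.6895 = 0.4282

0.4282


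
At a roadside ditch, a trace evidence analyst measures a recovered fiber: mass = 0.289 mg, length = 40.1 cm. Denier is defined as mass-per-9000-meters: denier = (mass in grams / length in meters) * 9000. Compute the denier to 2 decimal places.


Denier calculation:
Mass in grams = 0.289 mg / 1000 = 0.000289 g
Length in meters = 40.1 cm / 100 = 0.401 m
Linear density = mass / length = 0.000289 / 0.401 = 0.0007207 g/m
Denier = (g/m) * 9000 = 0.0007207 * 9000 = 6.49

6.49


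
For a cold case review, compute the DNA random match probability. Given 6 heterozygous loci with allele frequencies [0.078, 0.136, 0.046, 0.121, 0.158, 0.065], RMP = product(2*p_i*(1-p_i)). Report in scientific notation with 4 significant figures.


Computing RMP for 6 loci:
Locus 1: 2 * 0.078 * 0.922 = 0.143832
Locus 2: 2 * 0.136 * 0.864 = 0.235008
Locus 3: 2 * 0.046 * 0.954 = 0.087768
Locus 4: 2 * 0.121 * 0.879 = 0.212718
Locus 5: 2 * 0.158 * 0.842 = 0.266072
Locus 6: 2 * 0.065 * 0.935 = 0.12155
RMP = 2.041e-05

2.041e-05


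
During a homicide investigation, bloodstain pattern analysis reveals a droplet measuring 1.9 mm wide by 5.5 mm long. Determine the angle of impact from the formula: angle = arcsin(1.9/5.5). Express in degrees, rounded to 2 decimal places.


Blood spatter impact angle calculation:
width / length = 1.9 / 5.5 = 0.345455
angle = arcsin(0.345455)
angle = 20.21 degrees

20.21


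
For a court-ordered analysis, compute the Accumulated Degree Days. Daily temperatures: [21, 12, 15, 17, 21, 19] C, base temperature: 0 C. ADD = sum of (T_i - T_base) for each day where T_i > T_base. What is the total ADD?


Computing ADD day by day:
Day 1: max(0, 21 - 0) = 21
Day 2: max(0, 12 - 0) = 12
Day 3: max(0, 15 - 0) = 15
Day 4: max(0, 17 - 0) = 17
Day 5: max(0, 21 - 0) = 21
Day 6: max(0, 19 - 0) = 19
Total ADD = 105

105


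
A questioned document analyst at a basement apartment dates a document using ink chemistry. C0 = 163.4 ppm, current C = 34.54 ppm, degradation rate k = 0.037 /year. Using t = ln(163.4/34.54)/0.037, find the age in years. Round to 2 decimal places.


Document age estimation:
C0/C = 163.4 / 34.54 = 4.730747
ln(C0/C) = 1.554083
t = 1.554083 / 0.037 = 42.00 years

42.00


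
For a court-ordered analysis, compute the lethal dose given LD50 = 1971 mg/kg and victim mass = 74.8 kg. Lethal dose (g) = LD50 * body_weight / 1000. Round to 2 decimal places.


Lethal dose calculation:
Lethal dose = LD50 * body_weight / 1000
= 1971 * 74.8 / 1000
= 147430.8 / 1000
= 147.43 g

147.43


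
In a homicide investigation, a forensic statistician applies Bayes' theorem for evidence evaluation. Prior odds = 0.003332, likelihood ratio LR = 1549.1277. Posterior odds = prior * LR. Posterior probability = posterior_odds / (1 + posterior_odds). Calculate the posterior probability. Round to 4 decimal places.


Bayesian evidence evaluation:
Posterior odds = prior_odds * LR = 0.003332 * 1549.1277 = 5.161693
Posterior probability = posterior_odds / (1 + posterior_odds)
= 5.161693 / (1 + 5.161693)
= 5.161693 / 6.161693
= 0.8377

0.8377


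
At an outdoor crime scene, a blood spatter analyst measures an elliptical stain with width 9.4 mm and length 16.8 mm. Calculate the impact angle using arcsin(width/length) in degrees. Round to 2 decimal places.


Blood spatter impact angle calculation:
width / length = 9.4 / 16.8 = 0.559524
angle = arcsin(0.559524)
angle = 34.02 degrees

34.02


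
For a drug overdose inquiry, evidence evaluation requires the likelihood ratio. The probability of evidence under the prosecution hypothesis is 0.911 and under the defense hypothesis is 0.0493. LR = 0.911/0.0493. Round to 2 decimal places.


Likelihood ratio calculation:
LR = P(E|Hp) / P(E|Hd)
LR = 0.911 / 0.0493
LR = 18.48

18.48


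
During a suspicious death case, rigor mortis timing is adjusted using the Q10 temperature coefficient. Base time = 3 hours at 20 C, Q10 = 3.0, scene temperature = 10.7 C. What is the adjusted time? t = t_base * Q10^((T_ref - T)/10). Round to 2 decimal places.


Rigor mortis time adjustment:
Exponent = (T_ref - T_actual) / 10 = (20 - 10.7) / 10 = 0.93
Q10 factor = 3.0^0.93 = 2.77794
t_adjusted = 3 * 2.77794 = 8.33 hours

8.33


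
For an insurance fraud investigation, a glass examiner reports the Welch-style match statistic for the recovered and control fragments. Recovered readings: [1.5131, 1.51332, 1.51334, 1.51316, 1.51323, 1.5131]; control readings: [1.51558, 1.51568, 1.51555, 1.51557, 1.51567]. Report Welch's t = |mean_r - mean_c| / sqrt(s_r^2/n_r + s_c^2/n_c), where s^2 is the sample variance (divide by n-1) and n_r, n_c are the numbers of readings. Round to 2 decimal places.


Welch's t-criterion for glass RI comparison:
Recovered mean = sum / n_r = 9.07925 / 6 = 1.5132083
Control mean = sum / n_c = 7.57805 / 5 = 1.51561
Recovered sample variance s_r^2 = 1.12167e-08
Control sample variance s_c^2 = 3.65e-09
Welch SE (unpooled) = sqrt(s_r^2/n_r + s_c^2/n_c) = sqrt(1.86944e-09 + 7.3e-10) = sqrt(2.59944e-09) = 5.09847e-05
|mean_r - mean_c| = 0.00240167
t = 0.00240167 / 5.09847e-05 = 47.11

47.11
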